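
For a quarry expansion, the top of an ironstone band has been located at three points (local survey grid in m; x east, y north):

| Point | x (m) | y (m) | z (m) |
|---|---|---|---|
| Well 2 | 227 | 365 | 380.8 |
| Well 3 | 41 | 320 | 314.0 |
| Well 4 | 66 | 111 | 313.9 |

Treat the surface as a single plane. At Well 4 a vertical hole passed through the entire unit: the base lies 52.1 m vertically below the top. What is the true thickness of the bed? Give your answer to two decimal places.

Let the plane be z = a·x + b·y + c.
Well 3−Well 2: −186a − 45b = −66.8;  Well 4−Well 2: −161a − 254b = −66.9.
Solving gives a = 0.34893, b = 0.04222.
|∇z| = √(a²+b²) = 0.35147, so dip δ = arctan(0.35147) = 19.37°.
True thickness = vertical thickness × cos δ = 52.1 × cos 19.37° = 49.15 m.

49.15 m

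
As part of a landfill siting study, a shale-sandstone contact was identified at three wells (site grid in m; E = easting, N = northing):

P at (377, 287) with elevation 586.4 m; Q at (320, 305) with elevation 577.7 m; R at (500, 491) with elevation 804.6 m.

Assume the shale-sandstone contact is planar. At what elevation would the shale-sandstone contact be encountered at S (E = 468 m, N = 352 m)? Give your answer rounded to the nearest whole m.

Two edge vectors: P→Q = (-57, 18, -8.7), P→R = (123, 204, 218.2).
Normal n = (P→Q) × (P→R) = (5702.4, 11367.3, -13842).
So ∂z/∂E = −n_x/n_z = 0.41196 and ∂z/∂N = −n_y/n_z = 0.82122.
Intercept c from P: 586.4 − 155.31 − 235.69 = 195.40.
At (468, 352): z = 192.8 + 289.1 + 195.40 = 677.3 m.

677 m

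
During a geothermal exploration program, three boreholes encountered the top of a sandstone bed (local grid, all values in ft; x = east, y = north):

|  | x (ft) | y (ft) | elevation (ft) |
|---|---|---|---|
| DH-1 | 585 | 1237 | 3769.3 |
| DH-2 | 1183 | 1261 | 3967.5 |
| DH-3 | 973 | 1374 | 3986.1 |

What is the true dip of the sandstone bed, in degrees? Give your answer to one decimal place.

38.2°

Two edge vectors: DH-1→DH-2 = (598, 24, 198.2), DH-1→DH-3 = (388, 137, 216.8).
Normal n = (DH-1→DH-2) × (DH-1→DH-3) = (-21950.2, -52744.8, 72614).
So ∂z/∂x = −n_x/n_z = 0.30229 and ∂z/∂y = −n_y/n_z = 0.72637.
Gradient magnitude |∇z| = √(a² + b²) = √(0.09138 + 0.52762) = 0.78676.
True dip = arctan(0.78676) = 38.2°, dipping toward SSW (azimuth ≈ 203°).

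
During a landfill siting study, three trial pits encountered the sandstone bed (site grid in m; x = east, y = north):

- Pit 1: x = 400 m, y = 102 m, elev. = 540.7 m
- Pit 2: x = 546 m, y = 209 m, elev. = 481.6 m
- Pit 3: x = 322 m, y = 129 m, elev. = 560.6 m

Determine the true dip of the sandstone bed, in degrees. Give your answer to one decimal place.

Let the plane be z = a·x + b·y + c.
Pit 2−Pit 1: 146a + 107b = −59.1;  Pit 3−Pit 1: −78a + 27b = 19.9.
Solving gives a = −0.30314, b = −0.13870.
Gradient magnitude |∇z| = √(a² + b²) = √(0.09189 + 0.01924) = 0.33337.
True dip = arctan(0.33337) = 18.4°, dipping toward ENE (azimuth ≈ 065°).

18.4°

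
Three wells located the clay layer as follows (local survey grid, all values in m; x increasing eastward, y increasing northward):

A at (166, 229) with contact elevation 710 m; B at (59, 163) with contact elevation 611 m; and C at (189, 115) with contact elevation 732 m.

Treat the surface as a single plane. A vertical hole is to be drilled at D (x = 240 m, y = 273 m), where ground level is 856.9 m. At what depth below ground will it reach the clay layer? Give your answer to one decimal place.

Two edge vectors: A→B = (-107, -66, -99), A→C = (23, -114, 22).
Normal n = (A→B) × (A→C) = (-12738, 77, 13716).
So ∂z/∂x = −n_x/n_z = 0.92870 and ∂z/∂y = −n_y/n_z = −0.00561.
Intercept c from A: 710 − 154.16 + 1.29 = 557.12.
At (240, 273): z_contact = 222.89 − 1.53 + 557.12 = 778.48 m.
Depth below ground = 856.9 − 778.48 = 78.4 m.

78.4 m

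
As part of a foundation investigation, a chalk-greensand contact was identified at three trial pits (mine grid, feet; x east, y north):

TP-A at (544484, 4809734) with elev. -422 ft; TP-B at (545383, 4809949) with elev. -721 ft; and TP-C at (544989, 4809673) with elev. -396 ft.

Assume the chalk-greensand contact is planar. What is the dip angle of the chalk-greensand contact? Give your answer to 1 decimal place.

46.9°

Let the plane be z = a·x + b·y + c.
TP-B−TP-A: 899a + 215b = −299;  TP-C−TP-A: 505a − 61b = 26.
Solving gives a = −0.07740, b = −1.06704.
Gradient magnitude |∇z| = √(a² + b²) = √(0.00599 + 1.13857) = 1.06984.
True dip = arctan(1.06984) = 46.9°, dipping toward N (azimuth ≈ 004°).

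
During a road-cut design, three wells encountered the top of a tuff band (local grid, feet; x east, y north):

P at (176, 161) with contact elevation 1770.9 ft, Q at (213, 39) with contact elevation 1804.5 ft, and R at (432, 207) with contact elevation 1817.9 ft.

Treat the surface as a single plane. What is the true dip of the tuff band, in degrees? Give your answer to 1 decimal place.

16.9°

Two edge vectors: P→Q = (37, -122, 33.6), P→R = (256, 46, 47).
Normal n = (P→Q) × (P→R) = (-7279.6, 6862.6, 32934).
So ∂z/∂x = −n_x/n_z = 0.22104 and ∂z/∂y = −n_y/n_z = −0.20837.
Gradient magnitude |∇z| = √(a² + b²) = √(0.04886 + 0.04342) = 0.30377.
True dip = arctan(0.30377) = 16.9°, dipping toward NW (azimuth ≈ 313°).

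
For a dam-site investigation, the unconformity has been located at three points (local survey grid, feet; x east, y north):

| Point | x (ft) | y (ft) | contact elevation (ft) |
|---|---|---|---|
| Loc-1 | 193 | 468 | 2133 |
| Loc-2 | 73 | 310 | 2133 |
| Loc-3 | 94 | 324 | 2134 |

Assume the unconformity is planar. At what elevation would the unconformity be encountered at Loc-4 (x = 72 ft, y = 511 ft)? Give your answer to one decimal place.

Two edge vectors: Loc-1→Loc-2 = (-120, -158, 0), Loc-1→Loc-3 = (-99, -144, 1).
Normal n = (Loc-1→Loc-2) × (Loc-1→Loc-3) = (-158, 120, 1638).
So ∂z/∂x = −n_x/n_z = 0.09646 and ∂z/∂y = −n_y/n_z = −0.07326.
Intercept c from Loc-1: 2133 − 18.62 + 34.29 = 2148.67.
At (72, 511): z = 6.9 − 37.4 + 2148.67 = 2118.2 ft.

2118.2 ft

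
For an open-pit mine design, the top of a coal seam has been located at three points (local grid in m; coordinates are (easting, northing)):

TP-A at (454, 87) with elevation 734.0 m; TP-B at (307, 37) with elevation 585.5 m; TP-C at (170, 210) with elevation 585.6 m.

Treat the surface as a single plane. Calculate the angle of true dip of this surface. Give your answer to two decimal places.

45.44°

Two edge vectors: TP-A→TP-B = (-147, -50, -148.5), TP-A→TP-C = (-284, 123, -148.4).
Normal n = (TP-A→TP-B) × (TP-A→TP-C) = (25685.5, 20359.2, -32281).
So ∂z/∂E = −n_x/n_z = 0.79568 and ∂z/∂N = −n_y/n_z = 0.63069.
Gradient magnitude |∇z| = √(a² + b²) = √(0.63311 + 0.39777) = 1.01532.
True dip = arctan(1.01532) = 45.44°, dipping toward SW (azimuth ≈ 232°).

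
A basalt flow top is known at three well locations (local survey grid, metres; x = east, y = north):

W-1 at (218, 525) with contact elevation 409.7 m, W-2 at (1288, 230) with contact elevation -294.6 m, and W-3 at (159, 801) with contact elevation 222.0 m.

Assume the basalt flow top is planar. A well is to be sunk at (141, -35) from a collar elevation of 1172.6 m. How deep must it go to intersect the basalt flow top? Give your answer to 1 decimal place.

205.3 m

Two edge vectors: W-1→W-2 = (1070, -295, -704.3), W-1→W-3 = (-59, 276, -187.7).
Normal n = (W-1→W-2) × (W-1→W-3) = (249758.3, 242392.7, 277915).
So ∂z/∂x = −n_x/n_z = −0.898686 and ∂z/∂y = −n_y/n_z = −0.872183.
Intercept c from W-1: 409.7 + 195.91 + 457.90 = 1063.51.
At (141, -35): z_contact = −126.71 + 30.53 + 1063.51 = 967.32 m.
Depth below ground = 1172.6 − 967.32 = 205.3 m.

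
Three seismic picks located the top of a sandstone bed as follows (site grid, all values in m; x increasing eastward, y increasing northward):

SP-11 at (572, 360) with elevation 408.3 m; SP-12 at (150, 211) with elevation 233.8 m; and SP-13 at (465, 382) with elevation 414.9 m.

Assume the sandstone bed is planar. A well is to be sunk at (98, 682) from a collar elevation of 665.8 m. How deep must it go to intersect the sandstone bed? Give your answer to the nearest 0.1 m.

37.3 m

Let the plane be z = a·x + b·y + c.
SP-12−SP-11: −422a − 149b = −174.5;  SP-13−SP-11: −107a + 22b = 6.6.
Solving gives a = 0.11320, b = 0.85055.
Then c = 408.3 − a·572 − b·360 = 37.36.
At (98, 682): z_contact = 11.09 + 580.07 + 37.36 = 628.52 m.
Depth below ground = 665.8 − 628.52 = 37.3 m.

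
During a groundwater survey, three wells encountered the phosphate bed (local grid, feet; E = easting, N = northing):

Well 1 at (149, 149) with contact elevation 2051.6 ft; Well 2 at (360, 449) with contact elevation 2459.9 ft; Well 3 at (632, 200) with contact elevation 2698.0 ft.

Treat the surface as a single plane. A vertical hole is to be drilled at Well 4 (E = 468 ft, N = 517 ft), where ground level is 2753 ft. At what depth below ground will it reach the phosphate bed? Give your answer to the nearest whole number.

123 ft

Two edge vectors: Well 1→Well 2 = (211, 300, 408.3), Well 1→Well 3 = (483, 51, 646.4).
Normal n = (Well 1→Well 2) × (Well 1→Well 3) = (173096.7, 60818.5, -134139).
So ∂z/∂E = −n_x/n_z = 1.29043 and ∂z/∂N = −n_y/n_z = 0.45340.
Intercept c from Well 1: 2051.6 − 192.27 − 67.56 = 1791.77.
At (468, 517): z_contact = 603.9 + 234.4 + 1791.77 = 2630.1 ft.
Depth below ground = 2753 − 2630.1 = 123 ft.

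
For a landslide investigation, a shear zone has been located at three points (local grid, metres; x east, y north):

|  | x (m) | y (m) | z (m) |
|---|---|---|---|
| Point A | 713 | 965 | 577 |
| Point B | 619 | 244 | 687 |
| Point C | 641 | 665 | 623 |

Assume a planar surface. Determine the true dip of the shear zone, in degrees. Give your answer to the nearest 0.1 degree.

Two edge vectors: Point A→Point B = (-94, -721, 110), Point A→Point C = (-72, -300, 46).
Normal n = (Point A→Point B) × (Point A→Point C) = (-166, -3596, -23712).
So ∂z/∂x = −n_x/n_z = −0.00700 and ∂z/∂y = −n_y/n_z = −0.15165.
Gradient magnitude |∇z| = √(a² + b²) = √(0.00005 + 0.02300) = 0.15181.
True dip = arctan(0.15181) = 8.6°, dipping toward N (azimuth ≈ 003°).

8.6°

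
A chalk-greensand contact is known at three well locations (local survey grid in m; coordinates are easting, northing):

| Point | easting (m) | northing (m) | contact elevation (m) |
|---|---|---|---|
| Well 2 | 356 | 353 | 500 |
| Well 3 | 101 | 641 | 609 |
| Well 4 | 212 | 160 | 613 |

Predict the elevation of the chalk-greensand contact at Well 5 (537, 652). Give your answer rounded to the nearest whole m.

350 m

Two edge vectors: Well 2→Well 3 = (-255, 288, 109), Well 2→Well 4 = (-144, -193, 113).
Normal n = (Well 2→Well 3) × (Well 2→Well 4) = (53581, 13119, 90687).
So ∂z/∂easting = −n_x/n_z = −0.59083 and ∂z/∂northing = −n_y/n_z = −0.14466.
Intercept c from Well 2: 500 + 210.34 + 51.07 = 761.40.
At (537, 652): z = −317.3 − 94.3 + 761.40 = 349.8 m.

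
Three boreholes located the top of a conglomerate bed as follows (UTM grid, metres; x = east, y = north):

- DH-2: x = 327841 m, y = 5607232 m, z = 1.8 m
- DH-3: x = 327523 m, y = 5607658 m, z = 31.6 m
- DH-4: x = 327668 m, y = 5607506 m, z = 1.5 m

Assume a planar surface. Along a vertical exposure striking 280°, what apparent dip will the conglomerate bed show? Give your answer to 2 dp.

28.37°

Two edge vectors: DH-2→DH-3 = (-318, 426, 29.8), DH-2→DH-4 = (-173, 274, -0.3).
Normal n = (DH-2→DH-3) × (DH-2→DH-4) = (-8293, -5250.8, -13434).
So ∂z/∂x = −n_x/n_z = −0.61731 and ∂z/∂y = −n_y/n_z = −0.39086.
Unit vector along 280° is (sin 280°, cos 280°) = (-0.9848, 0.1736).
Slope in that direction = a·(-0.9848) + b·(0.1736) = 0.54006.
Apparent dip = arctan|0.54006| = 28.37° (true dip is 36.2°, so apparent ≤ true as expected).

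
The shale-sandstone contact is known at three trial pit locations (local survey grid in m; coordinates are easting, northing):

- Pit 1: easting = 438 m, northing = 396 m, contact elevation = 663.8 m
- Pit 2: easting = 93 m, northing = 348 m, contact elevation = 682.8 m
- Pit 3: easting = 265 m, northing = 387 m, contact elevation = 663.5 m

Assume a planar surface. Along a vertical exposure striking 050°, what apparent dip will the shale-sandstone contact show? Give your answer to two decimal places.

Two edge vectors: Pit 1→Pit 2 = (-345, -48, 19), Pit 1→Pit 3 = (-173, -9, -0.3).
Normal n = (Pit 1→Pit 2) × (Pit 1→Pit 3) = (185.4, -3390.5, -5199).
So ∂z/∂easting = −n_x/n_z = 0.03566 and ∂z/∂northing = −n_y/n_z = −0.65214.
Unit vector along 050° is (sin 50°, cos 50°) = (0.7660, 0.6428).
Slope in that direction = a·(0.7660) + b·(0.6428) = −0.39187.
Apparent dip = arctan|0.39187| = 21.40° (true dip is 33.1°, so apparent ≤ true as expected).

21.40°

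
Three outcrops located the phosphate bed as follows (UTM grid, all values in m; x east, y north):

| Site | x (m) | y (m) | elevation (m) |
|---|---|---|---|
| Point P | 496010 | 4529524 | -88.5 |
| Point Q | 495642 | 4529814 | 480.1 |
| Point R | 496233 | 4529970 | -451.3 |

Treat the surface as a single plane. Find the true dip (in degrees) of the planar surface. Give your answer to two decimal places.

57.48°

Let the plane be z = a·x + b·y + c.
Point Q−Point P: −368a + 290b = 568.6;  Point R−Point P: 223a + 446b = −362.8.
Solving gives a = −1.56823, b = −0.02934.
Gradient magnitude |∇z| = √(a² + b²) = √(2.45934 + 0.00086) = 1.56850.
True dip = arctan(1.56850) = 57.48°, dipping toward E (azimuth ≈ 089°).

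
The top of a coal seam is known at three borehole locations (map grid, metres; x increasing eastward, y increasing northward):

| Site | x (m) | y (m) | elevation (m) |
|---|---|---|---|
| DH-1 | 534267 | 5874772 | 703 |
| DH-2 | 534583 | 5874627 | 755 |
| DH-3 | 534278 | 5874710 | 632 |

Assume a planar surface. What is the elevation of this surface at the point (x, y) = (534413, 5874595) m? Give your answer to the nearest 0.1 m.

586.4 m

Let the plane be z = a·x + b·y + c.
DH-2−DH-1: 316a − 145b = 52;  DH-3−DH-1: 11a − 62b = −71.
Solving gives a = 0.751180752, b = 1.278435295.
Then c = 703 − a·534267 − b·5874772 = −7911143.96.
At (534413, 5874595): z = 401440.8 + 7510289.6 − 7911143.96 = 586.4 m.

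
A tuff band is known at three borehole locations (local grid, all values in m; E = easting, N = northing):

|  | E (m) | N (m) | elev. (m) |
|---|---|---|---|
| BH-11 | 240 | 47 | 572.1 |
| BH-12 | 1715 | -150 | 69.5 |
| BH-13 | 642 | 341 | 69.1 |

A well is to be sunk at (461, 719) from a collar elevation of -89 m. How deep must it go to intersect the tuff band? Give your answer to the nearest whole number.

Two edge vectors: BH-11→BH-12 = (1475, -197, -502.6), BH-11→BH-13 = (402, 294, -503).
Normal n = (BH-11→BH-12) × (BH-11→BH-13) = (246855.4, 539879.8, 512844).
So ∂z/∂E = −n_x/n_z = −0.48135 and ∂z/∂N = −n_y/n_z = −1.05272.
Intercept c from BH-11: 572.1 + 115.52 + 49.48 = 737.10.
At (461, 719): z_contact = −221.9 − 756.9 + 737.10 = -241.7 m.
Depth below ground = -89 − (-241.7) = 153 m.

153 m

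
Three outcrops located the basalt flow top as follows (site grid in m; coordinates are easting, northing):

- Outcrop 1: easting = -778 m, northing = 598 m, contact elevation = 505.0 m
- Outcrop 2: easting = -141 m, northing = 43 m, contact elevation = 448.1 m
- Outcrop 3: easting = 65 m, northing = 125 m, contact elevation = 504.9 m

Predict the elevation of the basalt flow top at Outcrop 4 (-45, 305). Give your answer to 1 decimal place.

538.9 m

Two edge vectors: Outcrop 1→Outcrop 2 = (637, -555, -56.9), Outcrop 1→Outcrop 3 = (843, -473, -0.1).
Normal n = (Outcrop 1→Outcrop 2) × (Outcrop 1→Outcrop 3) = (-26858.2, -47903, 166564).
So ∂z/∂easting = −n_x/n_z = 0.16125 and ∂z/∂northing = −n_y/n_z = 0.28760.
Intercept c from Outcrop 1: 505 + 125.45 − 171.98 = 458.47.
At (-45, 305): z = −7.3 + 87.7 + 458.47 = 538.9 m.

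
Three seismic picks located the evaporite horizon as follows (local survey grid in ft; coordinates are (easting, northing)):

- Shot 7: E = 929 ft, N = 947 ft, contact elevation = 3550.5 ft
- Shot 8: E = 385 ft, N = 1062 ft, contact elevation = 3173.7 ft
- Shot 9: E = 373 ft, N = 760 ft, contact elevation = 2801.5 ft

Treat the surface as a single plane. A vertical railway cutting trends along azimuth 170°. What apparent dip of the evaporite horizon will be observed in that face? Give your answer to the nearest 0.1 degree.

45.4°

Let the plane be z = a·E + b·N + c.
Shot 8−Shot 7: −544a + 115b = −376.8;  Shot 9−Shot 7: −556a − 187b = −749.
Solving gives a = 0.94524, b = 1.19489.
Unit vector along 170° is (sin 170°, cos 170°) = (0.1736, -0.9848).
Slope in that direction = a·(0.1736) + b·(-0.9848) = −1.01260.
Apparent dip = arctan|1.01260| = 45.4° (true dip is 56.7°, so apparent ≤ true as expected).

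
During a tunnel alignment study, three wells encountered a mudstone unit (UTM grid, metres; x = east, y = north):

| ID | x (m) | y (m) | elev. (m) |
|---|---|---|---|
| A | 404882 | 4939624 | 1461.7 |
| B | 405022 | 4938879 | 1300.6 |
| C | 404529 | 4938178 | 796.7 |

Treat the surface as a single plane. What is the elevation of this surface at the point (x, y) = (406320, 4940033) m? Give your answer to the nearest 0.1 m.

2404.4 m

Let the plane be z = a·x + b·y + c.
B−A: 140a − 745b = −161.1;  C−A: −353a − 1446b = −665.
Solving gives a = 0.563945641, b = 0.322217973.
Then c = 1461.7 − a·404882 − b·4939624 = −1818505.37.
At (406320, 4940033): z = 229142.4 + 1591767.4 − 1818505.37 = 2404.4 m.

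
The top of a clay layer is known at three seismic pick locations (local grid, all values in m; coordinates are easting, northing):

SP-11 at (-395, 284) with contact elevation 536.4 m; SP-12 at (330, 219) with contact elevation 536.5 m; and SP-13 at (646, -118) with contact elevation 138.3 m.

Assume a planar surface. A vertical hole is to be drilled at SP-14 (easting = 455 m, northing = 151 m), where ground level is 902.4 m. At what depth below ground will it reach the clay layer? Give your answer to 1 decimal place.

Let the plane be z = a·easting + b·northing + c.
SP-12−SP-11: 725a − 65b = 0.1;  SP-13−SP-11: 1041a − 402b = −398.1.
Solving gives a = 0.11581, b = 1.29020.
Then c = 536.4 − a·-395 − b·284 = 215.73.
At (455, 151): z_contact = 52.69 + 194.82 + 215.73 = 463.24 m.
Depth below ground = 902.4 − 463.24 = 439.2 m.

439.2 m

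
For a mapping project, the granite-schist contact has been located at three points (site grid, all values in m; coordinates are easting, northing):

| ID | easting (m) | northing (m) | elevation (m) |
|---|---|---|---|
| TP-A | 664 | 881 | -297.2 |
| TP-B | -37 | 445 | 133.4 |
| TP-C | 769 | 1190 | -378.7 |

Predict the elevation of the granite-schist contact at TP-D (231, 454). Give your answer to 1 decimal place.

-20.2 m

Let the plane be z = a·easting + b·northing + c.
TP-B−TP-A: −701a − 436b = 430.6;  TP-C−TP-A: 105a + 309b = −81.5.
Solving gives a = −0.570871, b = −0.069769.
Then c = -297.2 − a·664 − b·881 = 143.32.
At (231, 454): z = −131.9 − 31.7 + 143.32 = -20.2 m.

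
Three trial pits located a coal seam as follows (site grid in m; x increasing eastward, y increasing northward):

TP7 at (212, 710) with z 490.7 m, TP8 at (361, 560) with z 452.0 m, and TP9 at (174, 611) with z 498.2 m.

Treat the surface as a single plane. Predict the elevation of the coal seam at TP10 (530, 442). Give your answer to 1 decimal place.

Let the plane be z = a·x + b·y + c.
TP8−TP7: 149a − 150b = −38.7;  TP9−TP7: −38a − 99b = 7.5.
Solving gives a = −0.24235, b = 0.01727.
Then c = 490.7 − a·212 − b·710 = 529.82.
At (530, 442): z = −128.4 + 7.6 + 529.82 = 409.0 m.

409.0 m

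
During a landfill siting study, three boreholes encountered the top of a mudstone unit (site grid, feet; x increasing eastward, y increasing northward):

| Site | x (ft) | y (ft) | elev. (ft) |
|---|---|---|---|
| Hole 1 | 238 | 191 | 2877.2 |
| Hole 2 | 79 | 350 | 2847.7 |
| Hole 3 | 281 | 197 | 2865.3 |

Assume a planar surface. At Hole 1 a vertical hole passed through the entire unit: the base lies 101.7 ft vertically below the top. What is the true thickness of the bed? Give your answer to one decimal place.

92.3 ft

Let the plane be z = a·x + b·y + c.
Hole 2−Hole 1: −159a + 159b = −29.5;  Hole 3−Hole 1: 43a + 6b = −11.9.
Solving gives a = −0.22014, b = −0.40567.
|∇z| = √(a²+b²) = 0.46155, so dip δ = arctan(0.46155) = 24.78°.
True thickness = vertical thickness × cos δ = 101.7 × cos 24.78° = 92.3 ft.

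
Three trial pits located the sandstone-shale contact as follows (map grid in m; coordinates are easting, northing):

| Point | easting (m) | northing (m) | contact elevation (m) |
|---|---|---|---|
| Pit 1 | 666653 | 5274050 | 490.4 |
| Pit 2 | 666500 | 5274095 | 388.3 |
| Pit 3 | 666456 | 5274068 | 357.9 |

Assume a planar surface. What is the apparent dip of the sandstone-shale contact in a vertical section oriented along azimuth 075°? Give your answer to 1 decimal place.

33.4°

Two edge vectors: Pit 1→Pit 2 = (-153, 45, -102.1), Pit 1→Pit 3 = (-197, 18, -132.5).
Normal n = (Pit 1→Pit 2) × (Pit 1→Pit 3) = (-4124.7, -158.8, 6111).
So ∂z/∂easting = −n_x/n_z = 0.67496 and ∂z/∂northing = −n_y/n_z = 0.02599.
Unit vector along 075° is (sin 75°, cos 75°) = (0.9659, 0.2588).
Slope in that direction = a·(0.9659) + b·(0.2588) = 0.65869.
Apparent dip = arctan|0.65869| = 33.4° (true dip is 34.0°, so apparent ≤ true as expected).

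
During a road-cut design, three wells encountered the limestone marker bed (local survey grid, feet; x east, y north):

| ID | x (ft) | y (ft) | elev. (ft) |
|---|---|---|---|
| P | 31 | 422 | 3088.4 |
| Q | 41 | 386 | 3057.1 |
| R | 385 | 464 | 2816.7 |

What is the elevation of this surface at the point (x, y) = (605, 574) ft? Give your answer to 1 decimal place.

2701.1 ft

Let the plane be z = a·x + b·y + c.
Q−P: 10a − 36b = −31.3;  R−P: 354a + 42b = −271.7.
Solving gives a = −0.84289, b = 0.63531.
Then c = 3088.4 − a·31 − b·422 = 2846.43.
At (605, 574): z = −509.9 + 364.7 + 2846.43 = 2701.1 ft.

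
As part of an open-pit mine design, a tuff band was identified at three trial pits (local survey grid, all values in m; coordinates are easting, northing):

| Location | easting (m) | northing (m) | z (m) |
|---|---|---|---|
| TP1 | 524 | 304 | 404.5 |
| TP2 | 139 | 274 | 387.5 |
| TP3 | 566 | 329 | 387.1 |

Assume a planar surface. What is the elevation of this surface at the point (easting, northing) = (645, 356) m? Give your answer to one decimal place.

Let the plane be z = a·easting + b·northing + c.
TP2−TP1: −385a − 30b = −17;  TP3−TP1: 42a + 25b = −17.4.
Solving gives a = 0.11321, b = −0.88619.
Then c = 404.5 − a·524 − b·304 = 614.58.
At (645, 356): z = 73.0 − 315.5 + 614.58 = 372.1 m.

372.1 m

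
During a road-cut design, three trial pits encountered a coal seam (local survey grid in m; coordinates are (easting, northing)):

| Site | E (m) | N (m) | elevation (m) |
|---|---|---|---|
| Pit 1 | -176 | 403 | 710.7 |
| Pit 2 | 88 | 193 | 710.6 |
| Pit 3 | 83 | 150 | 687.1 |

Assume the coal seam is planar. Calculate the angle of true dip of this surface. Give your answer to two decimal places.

Let the plane be z = a·E + b·N + c.
Pit 2−Pit 1: 264a − 210b = −0.1;  Pit 3−Pit 1: 259a − 253b = −23.6.
Solving gives a = 0.39757, b = 0.50028.
Gradient magnitude |∇z| = √(a² + b²) = √(0.15806 + 0.25028) = 0.63902.
True dip = arctan(0.63902) = 32.58°, dipping toward SW (azimuth ≈ 218°).

32.58°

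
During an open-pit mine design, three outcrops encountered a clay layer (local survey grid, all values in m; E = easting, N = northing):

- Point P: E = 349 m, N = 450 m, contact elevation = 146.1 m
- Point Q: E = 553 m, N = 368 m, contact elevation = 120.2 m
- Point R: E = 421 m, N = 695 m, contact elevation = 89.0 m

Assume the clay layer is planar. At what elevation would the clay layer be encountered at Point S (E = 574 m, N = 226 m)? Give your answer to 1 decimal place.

Two edge vectors: Point P→Point Q = (204, -82, -25.9), Point P→Point R = (72, 245, -57.1).
Normal n = (Point P→Point Q) × (Point P→Point R) = (11027.7, 9783.6, 55884).
So ∂z/∂E = −n_x/n_z = −0.19733 and ∂z/∂N = −n_y/n_z = −0.17507.
Intercept c from Point P: 146.1 + 68.87 + 78.78 = 293.75.
At (574, 226): z = −113.3 − 39.6 + 293.75 = 140.9 m.

140.9 m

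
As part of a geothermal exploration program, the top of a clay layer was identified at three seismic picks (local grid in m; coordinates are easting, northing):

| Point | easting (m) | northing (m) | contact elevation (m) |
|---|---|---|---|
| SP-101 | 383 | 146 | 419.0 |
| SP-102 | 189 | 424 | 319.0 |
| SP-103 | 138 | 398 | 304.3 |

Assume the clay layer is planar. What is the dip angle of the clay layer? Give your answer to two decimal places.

Two edge vectors: SP-101→SP-102 = (-194, 278, -100), SP-101→SP-103 = (-245, 252, -114.7).
Normal n = (SP-101→SP-102) × (SP-101→SP-103) = (-6686.6, 2248.2, 19222).
So ∂z/∂easting = −n_x/n_z = 0.34786 and ∂z/∂northing = −n_y/n_z = −0.11696.
Gradient magnitude |∇z| = √(a² + b²) = √(0.12101 + 0.01368) = 0.36700.
True dip = arctan(0.36700) = 20.15°, dipping toward WNW (azimuth ≈ 289°).

20.15°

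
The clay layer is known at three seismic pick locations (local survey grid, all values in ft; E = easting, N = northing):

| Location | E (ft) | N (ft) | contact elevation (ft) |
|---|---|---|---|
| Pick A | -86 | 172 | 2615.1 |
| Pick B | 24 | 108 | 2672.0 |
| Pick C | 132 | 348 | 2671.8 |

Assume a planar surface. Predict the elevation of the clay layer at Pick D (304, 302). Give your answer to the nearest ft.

2751 ft

Let the plane be z = a·E + b·N + c.
Pick B−Pick A: 110a − 64b = 56.9;  Pick C−Pick A: 218a + 176b = 56.7.
Solving gives a = 0.40956, b = −0.18513.
Then c = 2615.1 − a·-86 − b·172 = 2682.17.
At (304, 302): z = 124.5 − 55.9 + 2682.17 = 2750.8 ft.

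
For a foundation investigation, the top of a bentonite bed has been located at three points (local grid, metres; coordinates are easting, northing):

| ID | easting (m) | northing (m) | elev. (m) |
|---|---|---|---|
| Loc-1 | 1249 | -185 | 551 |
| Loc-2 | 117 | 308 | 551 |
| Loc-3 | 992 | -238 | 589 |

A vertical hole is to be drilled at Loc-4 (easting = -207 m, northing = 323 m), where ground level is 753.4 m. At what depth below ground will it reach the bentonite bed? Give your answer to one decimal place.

173.3 m

Two edge vectors: Loc-1→Loc-2 = (-1132, 493, 0), Loc-1→Loc-3 = (-257, -53, 38).
Normal n = (Loc-1→Loc-2) × (Loc-1→Loc-3) = (18734, 43016, 186697).
So ∂z/∂easting = −n_x/n_z = −0.100344 and ∂z/∂northing = −n_y/n_z = −0.230405.
Intercept c from Loc-1: 551 + 125.33 − 42.63 = 633.71.
At (-207, 323): z_contact = 20.77 − 74.42 + 633.71 = 580.06 m.
Depth below ground = 753.4 − 580.06 = 173.3 m.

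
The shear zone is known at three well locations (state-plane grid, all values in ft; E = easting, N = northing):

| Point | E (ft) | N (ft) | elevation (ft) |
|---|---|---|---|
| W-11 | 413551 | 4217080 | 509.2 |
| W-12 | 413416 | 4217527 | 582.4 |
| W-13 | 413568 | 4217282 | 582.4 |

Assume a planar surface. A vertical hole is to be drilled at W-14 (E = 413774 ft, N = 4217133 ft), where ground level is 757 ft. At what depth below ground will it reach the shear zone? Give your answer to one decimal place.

Two edge vectors: W-11→W-12 = (-135, 447, 73.2), W-11→W-13 = (17, 202, 73.2).
Normal n = (W-11→W-12) × (W-11→W-13) = (17934, 11126.4, -34869).
So ∂z/∂E = −n_x/n_z = 0.514325045 and ∂z/∂N = −n_y/n_z = 0.319091457.
Intercept c from W-11: 509.2 − 212699.64 − 1345634.20 = −1557824.64.
At (413774, 4217133): z_contact = 212814.33 + 1345651.11 − 1557824.64 = 640.81 ft.
Depth below ground = 757 − 640.81 = 116.2 ft.

116.2 ft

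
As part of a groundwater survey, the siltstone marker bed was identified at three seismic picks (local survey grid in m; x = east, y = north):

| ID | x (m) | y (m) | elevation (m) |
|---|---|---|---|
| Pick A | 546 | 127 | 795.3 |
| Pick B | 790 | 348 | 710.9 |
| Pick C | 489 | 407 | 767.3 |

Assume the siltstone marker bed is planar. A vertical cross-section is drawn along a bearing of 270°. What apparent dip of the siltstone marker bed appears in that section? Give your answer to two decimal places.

12.17°

Two edge vectors: Pick A→Pick B = (244, 221, -84.4), Pick A→Pick C = (-57, 280, -28).
Normal n = (Pick A→Pick B) × (Pick A→Pick C) = (17444, 11642.8, 80917).
So ∂z/∂x = −n_x/n_z = −0.21558 and ∂z/∂y = −n_y/n_z = −0.14389.
Unit vector along 270° is (sin 270°, cos 270°) = (-1.0000, -0.0000).
Slope in that direction = a·(-1.0000) + b·(-0.0000) = 0.21558.
Apparent dip = arctan|0.21558| = 12.17° (true dip is 14.5°, so apparent ≤ true as expected).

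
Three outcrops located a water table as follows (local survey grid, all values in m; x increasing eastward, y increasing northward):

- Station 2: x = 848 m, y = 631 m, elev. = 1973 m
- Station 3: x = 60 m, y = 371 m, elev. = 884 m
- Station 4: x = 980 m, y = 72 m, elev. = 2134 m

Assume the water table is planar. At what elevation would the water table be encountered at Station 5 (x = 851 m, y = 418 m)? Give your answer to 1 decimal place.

1969.5 m

Two edge vectors: Station 2→Station 3 = (-788, -260, -1089), Station 2→Station 4 = (132, -559, 161).
Normal n = (Station 2→Station 3) × (Station 2→Station 4) = (-650611, -16880, 474812).
So ∂z/∂x = −n_x/n_z = 1.37025 and ∂z/∂y = −n_y/n_z = 0.03555.
Intercept c from Station 2: 1973 − 1161.97 − 22.43 = 788.60.
At (851, 418): z = 1166.1 + 14.9 + 788.60 = 1969.5 m.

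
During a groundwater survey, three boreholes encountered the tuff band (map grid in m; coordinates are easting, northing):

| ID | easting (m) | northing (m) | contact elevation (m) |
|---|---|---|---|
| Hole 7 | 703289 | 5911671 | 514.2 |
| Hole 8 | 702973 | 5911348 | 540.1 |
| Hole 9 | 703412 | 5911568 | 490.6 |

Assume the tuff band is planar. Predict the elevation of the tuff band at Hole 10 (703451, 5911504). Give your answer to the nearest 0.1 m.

Two edge vectors: Hole 7→Hole 8 = (-316, -323, 25.9), Hole 7→Hole 9 = (123, -103, -23.6).
Normal n = (Hole 7→Hole 8) × (Hole 7→Hole 9) = (10290.5, -4271.9, 72277).
So ∂z/∂easting = −n_x/n_z = −0.142375860 and ∂z/∂northing = −n_y/n_z = 0.059104556.
Intercept c from Hole 7: 514.2 + 100131.38 − 349406.69 = −248761.11.
At (703451, 5911504): z = −100154.4 + 349396.8 − 248761.11 = 481.3 m.

481.3 m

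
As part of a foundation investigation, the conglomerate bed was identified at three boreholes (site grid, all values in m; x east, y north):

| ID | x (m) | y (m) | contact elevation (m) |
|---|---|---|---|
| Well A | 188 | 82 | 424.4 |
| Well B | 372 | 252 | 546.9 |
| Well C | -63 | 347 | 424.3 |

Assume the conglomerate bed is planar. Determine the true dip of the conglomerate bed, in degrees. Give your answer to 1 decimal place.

26.1°

Two edge vectors: Well A→Well B = (184, 170, 122.5), Well A→Well C = (-251, 265, -0.1).
Normal n = (Well A→Well B) × (Well A→Well C) = (-32479.5, -30729.1, 91430).
So ∂z/∂x = −n_x/n_z = 0.35524 and ∂z/∂y = −n_y/n_z = 0.33609.
Gradient magnitude |∇z| = √(a² + b²) = √(0.12619 + 0.11296) = 0.48903.
True dip = arctan(0.48903) = 26.1°, dipping toward SW (azimuth ≈ 227°).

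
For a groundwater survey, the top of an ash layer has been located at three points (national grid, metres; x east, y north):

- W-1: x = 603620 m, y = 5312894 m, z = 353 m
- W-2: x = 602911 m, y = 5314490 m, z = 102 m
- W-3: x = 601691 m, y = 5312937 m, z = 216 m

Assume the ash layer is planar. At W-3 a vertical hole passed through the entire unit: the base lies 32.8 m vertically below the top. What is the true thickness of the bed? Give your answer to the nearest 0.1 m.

32.5 m

Two edge vectors: W-1→W-2 = (-709, 1596, -251), W-1→W-3 = (-1929, 43, -137).
Normal n = (W-1→W-2) × (W-1→W-3) = (-207859, 387046, 3048197).
So ∂z/∂x = −n_x/n_z = 0.06819 and ∂z/∂y = −n_y/n_z = −0.12698.
|∇z| = √(a²+b²) = 0.14413, so dip δ = arctan(0.14413) = 8.20°.
True thickness = vertical thickness × cos δ = 32.8 × cos 8.20° = 32.5 m.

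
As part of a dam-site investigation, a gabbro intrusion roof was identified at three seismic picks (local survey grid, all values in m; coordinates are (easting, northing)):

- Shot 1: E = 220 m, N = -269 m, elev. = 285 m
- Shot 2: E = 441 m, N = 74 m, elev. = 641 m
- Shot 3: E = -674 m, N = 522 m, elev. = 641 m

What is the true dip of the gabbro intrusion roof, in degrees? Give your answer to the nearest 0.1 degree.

Two edge vectors: Shot 1→Shot 2 = (221, 343, 356), Shot 1→Shot 3 = (-894, 791, 356).
Normal n = (Shot 1→Shot 2) × (Shot 1→Shot 3) = (-159488, -396940, 481453).
So ∂z/∂E = −n_x/n_z = 0.33126 and ∂z/∂N = −n_y/n_z = 0.82446.
Gradient magnitude |∇z| = √(a² + b²) = √(0.10974 + 0.67974) = 0.88852.
True dip = arctan(0.88852) = 41.6°, dipping toward SSW (azimuth ≈ 202°).

41.6°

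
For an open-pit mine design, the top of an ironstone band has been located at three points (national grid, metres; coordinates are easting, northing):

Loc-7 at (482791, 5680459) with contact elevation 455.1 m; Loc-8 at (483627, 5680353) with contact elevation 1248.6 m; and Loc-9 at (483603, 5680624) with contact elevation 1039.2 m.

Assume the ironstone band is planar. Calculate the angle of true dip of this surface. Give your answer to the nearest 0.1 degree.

Let the plane be z = a·easting + b·northing + c.
Loc-8−Loc-7: 836a − 106b = 793.5;  Loc-9−Loc-7: 812a + 165b = 584.1.
Solving gives a = 0.86086, b = −0.69646.
Gradient magnitude |∇z| = √(a² + b²) = √(0.74107 + 0.48505) = 1.10730.
True dip = arctan(1.10730) = 47.9°, dipping toward NW (azimuth ≈ 309°).

47.9°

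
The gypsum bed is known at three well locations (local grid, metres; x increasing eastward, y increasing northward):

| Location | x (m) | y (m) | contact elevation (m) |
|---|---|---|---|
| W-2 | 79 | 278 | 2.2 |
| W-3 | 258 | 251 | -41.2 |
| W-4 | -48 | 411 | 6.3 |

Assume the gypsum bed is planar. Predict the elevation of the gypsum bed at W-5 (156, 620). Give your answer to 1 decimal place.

-99.4 m

Two edge vectors: W-2→W-3 = (179, -27, -43.4), W-2→W-4 = (-127, 133, 4.1).
Normal n = (W-2→W-3) × (W-2→W-4) = (5661.5, 4777.9, 20378).
So ∂z/∂x = −n_x/n_z = −0.27782 and ∂z/∂y = −n_y/n_z = −0.23446.
Intercept c from W-2: 2.2 + 21.95 + 65.18 = 89.33.
At (156, 620): z = −43.3 − 145.4 + 89.33 = -99.4 m.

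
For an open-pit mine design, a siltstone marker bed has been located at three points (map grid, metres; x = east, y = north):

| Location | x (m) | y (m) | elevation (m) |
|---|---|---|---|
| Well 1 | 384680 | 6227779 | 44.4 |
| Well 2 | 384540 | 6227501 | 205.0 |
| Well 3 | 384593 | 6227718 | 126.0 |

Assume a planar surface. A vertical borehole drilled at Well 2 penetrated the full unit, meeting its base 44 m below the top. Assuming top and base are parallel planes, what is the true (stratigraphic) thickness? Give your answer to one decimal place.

33.7 m

Two edge vectors: Well 1→Well 2 = (-140, -278, 160.6), Well 1→Well 3 = (-87, -61, 81.6).
Normal n = (Well 1→Well 2) × (Well 1→Well 3) = (-12888.2, -2548.2, -15646).
So ∂z/∂x = −n_x/n_z = −0.82374 and ∂z/∂y = −n_y/n_z = −0.16287.
|∇z| = √(a²+b²) = 0.83968, so dip δ = arctan(0.83968) = 40.02°.
True thickness = vertical thickness × cos δ = 44 × cos 40.02° = 33.7 m.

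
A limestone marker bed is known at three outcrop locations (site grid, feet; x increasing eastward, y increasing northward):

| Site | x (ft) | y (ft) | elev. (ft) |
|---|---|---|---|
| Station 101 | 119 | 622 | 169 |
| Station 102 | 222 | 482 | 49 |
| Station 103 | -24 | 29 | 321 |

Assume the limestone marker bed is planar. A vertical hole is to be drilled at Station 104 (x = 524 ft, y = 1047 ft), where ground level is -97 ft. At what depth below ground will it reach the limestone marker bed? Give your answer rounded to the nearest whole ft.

188 ft

Two edge vectors: Station 101→Station 102 = (103, -140, -120), Station 101→Station 103 = (-143, -593, 152).
Normal n = (Station 101→Station 102) × (Station 101→Station 103) = (-92440, 1504, -81099).
So ∂z/∂x = −n_x/n_z = −1.13984 and ∂z/∂y = −n_y/n_z = 0.01855.
Intercept c from Station 101: 169 + 135.64 − 11.54 = 293.11.
At (524, 1047): z_contact = −597.3 + 19.4 + 293.11 = -284.8 ft.
Depth below ground = -97 − (-284.8) = 188 ft.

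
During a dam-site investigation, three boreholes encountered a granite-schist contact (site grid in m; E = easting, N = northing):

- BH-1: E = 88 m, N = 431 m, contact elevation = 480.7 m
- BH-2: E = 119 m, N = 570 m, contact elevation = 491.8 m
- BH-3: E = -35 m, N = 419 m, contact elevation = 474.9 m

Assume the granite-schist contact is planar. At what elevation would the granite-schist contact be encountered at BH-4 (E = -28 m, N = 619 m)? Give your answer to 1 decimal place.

Two edge vectors: BH-1→BH-2 = (31, 139, 11.1), BH-1→BH-3 = (-123, -12, -5.8).
Normal n = (BH-1→BH-2) × (BH-1→BH-3) = (-673, -1185.5, 16725).
So ∂z/∂E = −n_x/n_z = 0.04024 and ∂z/∂N = −n_y/n_z = 0.07088.
Intercept c from BH-1: 480.7 − 3.54 − 30.55 = 446.61.
At (-28, 619): z = −1.1 + 43.9 + 446.61 = 489.4 m.

489.4 m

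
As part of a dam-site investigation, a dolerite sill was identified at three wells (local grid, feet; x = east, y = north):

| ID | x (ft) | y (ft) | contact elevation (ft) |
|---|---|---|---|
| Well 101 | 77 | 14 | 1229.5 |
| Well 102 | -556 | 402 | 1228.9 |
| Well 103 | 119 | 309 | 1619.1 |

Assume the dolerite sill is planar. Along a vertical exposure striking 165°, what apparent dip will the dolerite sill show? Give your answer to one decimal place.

Two edge vectors: Well 101→Well 102 = (-633, 388, -0.6), Well 101→Well 103 = (42, 295, 389.6).
Normal n = (Well 101→Well 102) × (Well 101→Well 103) = (151341.8, 246591.6, -203031).
So ∂z/∂x = −n_x/n_z = 0.74541 and ∂z/∂y = −n_y/n_z = 1.21455.
Unit vector along 165° is (sin 165°, cos 165°) = (0.2588, -0.9659).
Slope in that direction = a·(0.2588) + b·(-0.9659) = −0.98024.
Apparent dip = arctan|0.98024| = 44.4° (true dip is 54.9°, so apparent ≤ true as expected).

44.4°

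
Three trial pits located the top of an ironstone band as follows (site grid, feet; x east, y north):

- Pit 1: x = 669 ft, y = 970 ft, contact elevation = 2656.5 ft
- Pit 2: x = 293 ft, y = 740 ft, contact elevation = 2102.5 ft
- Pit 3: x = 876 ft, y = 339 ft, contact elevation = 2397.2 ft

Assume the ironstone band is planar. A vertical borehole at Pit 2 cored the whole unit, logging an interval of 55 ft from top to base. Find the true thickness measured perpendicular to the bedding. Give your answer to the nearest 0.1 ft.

34.2 ft

Let the plane be z = a·x + b·y + c.
Pit 2−Pit 1: −376a − 230b = −554;  Pit 3−Pit 1: 207a − 631b = −259.3.
Solving gives a = 1.01779, b = 0.74482.
|∇z| = √(a²+b²) = 1.26122, so dip δ = arctan(1.26122) = 51.59°.
True thickness = vertical thickness × cos δ = 55 × cos 51.59° = 34.2 ft.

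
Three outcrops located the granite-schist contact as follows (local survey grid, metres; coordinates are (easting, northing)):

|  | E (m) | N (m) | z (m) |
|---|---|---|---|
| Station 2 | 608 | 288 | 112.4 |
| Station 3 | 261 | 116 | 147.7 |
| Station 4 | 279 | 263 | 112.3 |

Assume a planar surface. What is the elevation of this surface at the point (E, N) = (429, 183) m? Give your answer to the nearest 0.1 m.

134.6 m

Let the plane be z = a·E + b·N + c.
Station 3−Station 2: −347a − 172b = 35.3;  Station 4−Station 2: −329a − 25b = −0.1.
Solving gives a = 0.01878, b = −0.24312.
Then c = 112.4 − a·608 − b·288 = 171.00.
At (429, 183): z = 8.1 − 44.5 + 171.00 = 134.6 m.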